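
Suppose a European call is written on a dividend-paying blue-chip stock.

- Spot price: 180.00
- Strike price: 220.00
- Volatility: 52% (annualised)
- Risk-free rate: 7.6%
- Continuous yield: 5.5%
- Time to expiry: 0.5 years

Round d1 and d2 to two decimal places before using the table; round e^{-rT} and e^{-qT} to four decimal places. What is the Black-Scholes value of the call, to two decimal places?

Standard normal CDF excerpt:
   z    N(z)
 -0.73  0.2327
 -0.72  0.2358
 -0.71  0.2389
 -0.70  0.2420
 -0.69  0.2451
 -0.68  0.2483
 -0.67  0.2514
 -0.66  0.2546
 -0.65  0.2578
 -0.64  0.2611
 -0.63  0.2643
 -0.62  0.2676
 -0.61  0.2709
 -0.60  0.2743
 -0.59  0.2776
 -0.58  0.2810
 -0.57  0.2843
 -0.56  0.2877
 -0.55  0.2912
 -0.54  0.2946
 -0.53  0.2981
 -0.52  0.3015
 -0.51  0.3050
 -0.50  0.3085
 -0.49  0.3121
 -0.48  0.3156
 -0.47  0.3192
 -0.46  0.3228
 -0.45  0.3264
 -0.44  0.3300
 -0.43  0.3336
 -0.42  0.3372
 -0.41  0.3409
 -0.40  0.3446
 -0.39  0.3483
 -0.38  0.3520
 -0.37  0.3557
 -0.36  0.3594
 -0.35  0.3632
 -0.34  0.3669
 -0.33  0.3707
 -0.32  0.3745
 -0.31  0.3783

13.66

σ√T = 0.52 × 0.7071 = 0.3677
ln(S/K) + (r − q + σ²/2)T = ln(180/220) + (0.076 − 0.055 + 0.52²/2)·0.5 = -0.2007 + 0.0781 = -0.1226
d₁ = -0.1226 / 0.3677 = -0.3333 which rounds to -0.33
d₂ = d₁ − σ√T = -0.3333 − 0.3677 = -0.7010 which rounds to -0.70
e^(−qT) = e^(−0.055·0.5) = 0.9729;  e^(−rT) = e^(−0.076·0.5) = 0.9627
C = 180·0.9729·N(-0.33) − 220·0.9627·N(-0.70) = 180·0.9729·0.3707 − 220·0.9627·0.2420 = 64.9177 − 51.2541 = 13.6636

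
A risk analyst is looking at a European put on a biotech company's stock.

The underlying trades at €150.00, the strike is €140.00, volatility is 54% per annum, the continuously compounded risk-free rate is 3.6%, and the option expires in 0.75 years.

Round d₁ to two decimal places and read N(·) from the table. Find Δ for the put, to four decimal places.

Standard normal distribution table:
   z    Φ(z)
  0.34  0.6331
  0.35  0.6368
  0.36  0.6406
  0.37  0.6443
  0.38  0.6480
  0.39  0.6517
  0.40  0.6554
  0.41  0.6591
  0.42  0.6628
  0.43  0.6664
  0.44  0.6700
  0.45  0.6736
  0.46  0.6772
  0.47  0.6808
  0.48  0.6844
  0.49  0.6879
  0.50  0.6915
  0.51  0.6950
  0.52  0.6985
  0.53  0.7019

T = 0.75;  σ√T = 0.4677
ln(S/K) + (r + σ²/2)T = ln(150/140) + (0.036 + 0.54²/2)·0.75 = 0.0690 + 0.1364 = 0.2053
d₁ = 0.2053 / 0.4677 = 0.4391 ⇒ 0.44
N(d₁) = N(0.44) = 0.6700
Δ_put = N(d₁) − 1 = 0.6700 − 1 = -0.3300

-0.3300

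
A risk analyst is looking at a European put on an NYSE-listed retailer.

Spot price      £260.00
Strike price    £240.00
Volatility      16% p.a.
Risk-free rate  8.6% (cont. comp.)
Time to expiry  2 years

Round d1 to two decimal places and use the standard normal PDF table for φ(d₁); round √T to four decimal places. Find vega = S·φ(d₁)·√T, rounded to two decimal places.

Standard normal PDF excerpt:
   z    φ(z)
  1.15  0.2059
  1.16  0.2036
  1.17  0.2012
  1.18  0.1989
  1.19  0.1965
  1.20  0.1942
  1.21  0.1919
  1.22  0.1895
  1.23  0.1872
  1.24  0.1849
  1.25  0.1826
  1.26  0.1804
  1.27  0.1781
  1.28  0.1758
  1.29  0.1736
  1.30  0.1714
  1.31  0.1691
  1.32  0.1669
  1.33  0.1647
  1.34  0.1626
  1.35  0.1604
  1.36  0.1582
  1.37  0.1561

68.83

σ√T = 0.16 × 1.4142 = 0.2263
ln(S/K) + (r + σ²/2)T = ln(260/240) + (0.086 + 0.16²/2)·2 = 0.0800 + 0.1976 = 0.2776
d₁ = 0.2776 / 0.2263 = 1.2270 ⇒ 1.23
√T = √2 = 1.4142
φ(d₁) = φ(1.23) = 0.1872
vega = S·φ(d₁)·√T = 260·0.1872·1.4142 = 68.8319
(Vega is the same for a European call and put with the same parameters.)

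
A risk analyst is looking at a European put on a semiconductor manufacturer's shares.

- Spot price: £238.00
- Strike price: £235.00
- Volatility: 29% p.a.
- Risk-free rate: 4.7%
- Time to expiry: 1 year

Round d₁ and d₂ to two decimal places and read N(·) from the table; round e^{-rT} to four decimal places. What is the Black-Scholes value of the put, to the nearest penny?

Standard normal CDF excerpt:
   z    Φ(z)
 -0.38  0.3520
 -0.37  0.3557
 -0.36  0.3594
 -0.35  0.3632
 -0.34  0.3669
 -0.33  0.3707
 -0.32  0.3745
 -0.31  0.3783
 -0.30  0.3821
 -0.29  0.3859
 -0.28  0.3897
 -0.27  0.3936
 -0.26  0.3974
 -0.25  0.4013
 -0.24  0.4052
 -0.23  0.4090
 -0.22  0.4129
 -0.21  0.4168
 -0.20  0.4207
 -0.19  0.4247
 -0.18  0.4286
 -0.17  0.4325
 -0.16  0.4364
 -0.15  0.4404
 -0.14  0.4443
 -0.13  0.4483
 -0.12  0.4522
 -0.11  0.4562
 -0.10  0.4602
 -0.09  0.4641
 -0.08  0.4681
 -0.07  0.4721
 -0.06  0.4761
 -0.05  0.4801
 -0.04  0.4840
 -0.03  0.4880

σ√T = 0.29·√1 = 0.2900
d₁ = [ln(238/235) + (0.047 + ½·0.29²)·1] / (σ√T) = (0.0127 + 0.0890) / 0.2900 = 0.3508 ≈ 0.35
d₂ = 0.3508 − 0.2900 = 0.0608 ≈ 0.06
exp(−rT) = exp(−0.047·1) = 0.9541
N(−d₂) = N(-0.06) = 0.4761;  N(−d₁) = N(-0.35) = 0.3632
P = 235·0.9541·0.4761 − 238·0.3632 = 106.7480 − 86.4416 = 20.3064

£20.31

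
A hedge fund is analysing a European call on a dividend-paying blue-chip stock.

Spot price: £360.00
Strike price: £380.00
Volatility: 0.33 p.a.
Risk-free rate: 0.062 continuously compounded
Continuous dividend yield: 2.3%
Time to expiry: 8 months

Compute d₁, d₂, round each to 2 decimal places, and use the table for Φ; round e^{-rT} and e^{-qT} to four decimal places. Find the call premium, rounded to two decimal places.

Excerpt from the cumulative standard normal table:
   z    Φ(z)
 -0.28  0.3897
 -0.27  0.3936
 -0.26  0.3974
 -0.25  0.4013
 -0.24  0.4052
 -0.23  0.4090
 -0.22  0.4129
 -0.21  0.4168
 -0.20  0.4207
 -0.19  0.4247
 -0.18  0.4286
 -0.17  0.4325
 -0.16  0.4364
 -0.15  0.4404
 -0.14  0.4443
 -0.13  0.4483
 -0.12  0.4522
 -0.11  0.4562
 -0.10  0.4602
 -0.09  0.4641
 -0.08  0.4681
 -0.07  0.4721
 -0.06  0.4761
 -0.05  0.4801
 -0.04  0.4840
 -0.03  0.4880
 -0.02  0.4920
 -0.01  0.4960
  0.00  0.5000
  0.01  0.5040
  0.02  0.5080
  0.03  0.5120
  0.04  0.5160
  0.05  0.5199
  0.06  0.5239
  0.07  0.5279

£33.78

σ√T = 0.33·√0.6667 = 0.2694
ln(S/K) + (r − q + σ²/2)T = ln(360/380) + (0.062 − 0.023 + 0.33²/2)·0.6667 = -0.0541 + 0.0623 = 0.0082
d₁ = 0.0082 / 0.2694 = 0.0306 ≈ 0.03
d₂ = d₁ − σ√T = 0.0306 − 0.2694 = -0.2389 ≈ -0.24
e^(−qT) = e^(−0.023·0.6667) = 0.9848;  e^(−rT) = e^(−0.062·0.6667) = 0.9595
N(d₁) = N(0.03) = 0.5120;  N(d₂) = N(-0.24) = 0.4052
C = 360·0.9848·0.5120 − 380·0.9595·0.4052 = 181.5183 − 147.7400 = 33.7784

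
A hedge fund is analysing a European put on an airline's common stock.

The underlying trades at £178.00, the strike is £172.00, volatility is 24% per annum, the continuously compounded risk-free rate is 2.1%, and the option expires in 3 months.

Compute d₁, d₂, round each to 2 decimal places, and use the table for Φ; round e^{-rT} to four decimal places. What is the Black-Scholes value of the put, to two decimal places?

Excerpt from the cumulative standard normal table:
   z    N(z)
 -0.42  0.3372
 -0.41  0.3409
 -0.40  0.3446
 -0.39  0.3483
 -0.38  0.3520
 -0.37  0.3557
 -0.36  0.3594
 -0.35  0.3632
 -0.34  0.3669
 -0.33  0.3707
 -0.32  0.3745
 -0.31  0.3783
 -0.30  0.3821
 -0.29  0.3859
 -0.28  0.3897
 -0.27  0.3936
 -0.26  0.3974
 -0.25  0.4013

£5.35

T = 0.25;  σ√T = 0.1200
d₁ = [ln(178/172) + (0.021 + 0.24²/2)·0.25] / 0.1200 = [0.0343 + 0.0124] / 0.1200 = 0.3895 ≈ 0.39
d₂ = d₁ − σ√T = 0.3895 − 0.1200 = 0.2695 ≈ 0.27
exp(−rT) = exp(−0.021·0.25) = 0.9948
P = 172·0.9948·N(-0.27) − 178·N(-0.39) = 172·0.9948·0.3936 − 178·0.3483 = 67.3472 − 61.9974 = 5.3498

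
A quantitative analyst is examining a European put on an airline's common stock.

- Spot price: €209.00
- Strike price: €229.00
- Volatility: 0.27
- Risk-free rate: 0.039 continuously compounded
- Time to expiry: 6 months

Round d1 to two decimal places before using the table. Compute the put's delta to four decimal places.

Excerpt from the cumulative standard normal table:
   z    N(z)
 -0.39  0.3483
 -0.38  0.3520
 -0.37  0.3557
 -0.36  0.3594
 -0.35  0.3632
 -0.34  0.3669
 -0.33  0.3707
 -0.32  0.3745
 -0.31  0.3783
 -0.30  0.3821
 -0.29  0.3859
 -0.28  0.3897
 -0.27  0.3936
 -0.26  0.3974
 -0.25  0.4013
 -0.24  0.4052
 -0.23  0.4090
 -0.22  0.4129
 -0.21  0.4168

σ√T = 0.27·√0.5 = 0.1909
d₁ = [ln(209/229) + (0.039 + 0.27²/2)·0.5] / 0.1909 = [-0.0914 + 0.0377] / 0.1909 = -0.2811 which rounds to -0.28
N(d₁) = N(-0.28) = 0.3897
Δ_put = N(d₁) − 1 = 0.3897 − 1 = -0.6103

-0.6103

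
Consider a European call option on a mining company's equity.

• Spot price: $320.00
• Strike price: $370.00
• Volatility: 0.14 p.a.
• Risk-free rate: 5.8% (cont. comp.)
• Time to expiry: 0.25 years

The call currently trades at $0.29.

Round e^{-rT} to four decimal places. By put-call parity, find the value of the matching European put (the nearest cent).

exp(−rT) = exp(−0.058·0.25) = 0.9856
Put-call parity: C − P = S − K·e^(−rT) = 320 − 370·0.9856 = 320 − 364.6720 = -44.6720
P = C − (C − P) = 0.29 − (-44.6720) = 44.9620

$44.96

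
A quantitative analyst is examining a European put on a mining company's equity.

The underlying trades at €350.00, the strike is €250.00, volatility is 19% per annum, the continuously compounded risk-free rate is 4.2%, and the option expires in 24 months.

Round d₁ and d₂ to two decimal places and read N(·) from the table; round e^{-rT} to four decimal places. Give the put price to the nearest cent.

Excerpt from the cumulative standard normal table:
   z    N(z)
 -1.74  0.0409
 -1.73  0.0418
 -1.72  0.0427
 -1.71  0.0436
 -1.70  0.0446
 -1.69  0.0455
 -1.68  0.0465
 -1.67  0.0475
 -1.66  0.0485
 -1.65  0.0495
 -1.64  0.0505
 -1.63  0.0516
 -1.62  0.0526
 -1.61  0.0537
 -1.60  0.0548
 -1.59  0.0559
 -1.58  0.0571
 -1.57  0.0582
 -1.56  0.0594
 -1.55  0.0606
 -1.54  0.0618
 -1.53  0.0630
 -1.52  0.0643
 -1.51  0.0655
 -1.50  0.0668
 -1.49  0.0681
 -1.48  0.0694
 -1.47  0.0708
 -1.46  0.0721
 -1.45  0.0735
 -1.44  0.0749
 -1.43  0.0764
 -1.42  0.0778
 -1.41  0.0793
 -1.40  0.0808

σ√T = 0.19·√2 = 0.2687
d₁ = [ln(350/250) + (0.042 + ½·0.19²)·2] / (σ√T) = (0.3365 + 0.1201) / 0.2687 = 1.6992 → 1.70
d₂ = 1.6992 − 0.2687 = 1.4305 → 1.43
exp(−rT) = exp(−0.042·2) = 0.9194
N(−d₂) = N(-1.43) = 0.0764;  N(−d₁) = N(-1.70) = 0.0446
P = 250·0.9194·0.0764 − 350·0.0446 = 17.5605 − 15.6100 = 1.9505

€1.95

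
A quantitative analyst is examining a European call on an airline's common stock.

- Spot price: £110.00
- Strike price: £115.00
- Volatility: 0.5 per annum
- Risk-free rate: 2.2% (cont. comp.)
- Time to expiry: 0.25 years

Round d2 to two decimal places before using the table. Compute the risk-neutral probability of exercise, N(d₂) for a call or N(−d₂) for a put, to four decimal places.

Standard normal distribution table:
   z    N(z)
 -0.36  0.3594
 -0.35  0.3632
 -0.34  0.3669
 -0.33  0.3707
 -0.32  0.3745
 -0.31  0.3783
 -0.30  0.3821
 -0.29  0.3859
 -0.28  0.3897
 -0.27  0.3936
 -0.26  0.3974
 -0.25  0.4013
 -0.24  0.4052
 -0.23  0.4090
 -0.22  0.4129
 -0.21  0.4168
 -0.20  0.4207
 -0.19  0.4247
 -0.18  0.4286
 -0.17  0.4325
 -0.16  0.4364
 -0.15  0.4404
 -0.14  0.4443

0.3897

T = 0.25;  σ√T = 0.2500
d₁ = [ln(110/115) + (0.022 + 0.5²/2)·0.25] / 0.2500 = [-0.0445 + 0.0367] / 0.2500 = -0.0308 which rounds to -0.03
d₂ = d₁ − σ√T = -0.0308 − 0.2500 = -0.2808 which rounds to -0.28
Pr(exercise) under Q = N(d₂) = 0.3897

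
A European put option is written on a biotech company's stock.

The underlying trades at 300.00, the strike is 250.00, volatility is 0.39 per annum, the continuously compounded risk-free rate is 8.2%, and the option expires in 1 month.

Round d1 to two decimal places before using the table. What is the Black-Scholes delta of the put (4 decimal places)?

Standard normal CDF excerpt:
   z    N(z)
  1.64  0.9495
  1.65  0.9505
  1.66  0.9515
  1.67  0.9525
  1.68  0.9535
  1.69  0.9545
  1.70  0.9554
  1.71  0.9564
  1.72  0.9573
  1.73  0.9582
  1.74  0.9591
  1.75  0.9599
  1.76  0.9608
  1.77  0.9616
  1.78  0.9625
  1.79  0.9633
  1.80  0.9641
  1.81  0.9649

-0.0409

T = 0.08333;  σ√T = 0.1126
d₁ = [ln(300/250) + (0.082 + ½·0.39²)·0.08333] / (σ√T) = (0.1823 + 0.0132) / 0.1126 = 1.7364 which rounds to 1.74
N(d₁) = N(1.74) = 0.9591
Δ_put = N(d₁) − 1 = 0.9591 − 1 = -0.0409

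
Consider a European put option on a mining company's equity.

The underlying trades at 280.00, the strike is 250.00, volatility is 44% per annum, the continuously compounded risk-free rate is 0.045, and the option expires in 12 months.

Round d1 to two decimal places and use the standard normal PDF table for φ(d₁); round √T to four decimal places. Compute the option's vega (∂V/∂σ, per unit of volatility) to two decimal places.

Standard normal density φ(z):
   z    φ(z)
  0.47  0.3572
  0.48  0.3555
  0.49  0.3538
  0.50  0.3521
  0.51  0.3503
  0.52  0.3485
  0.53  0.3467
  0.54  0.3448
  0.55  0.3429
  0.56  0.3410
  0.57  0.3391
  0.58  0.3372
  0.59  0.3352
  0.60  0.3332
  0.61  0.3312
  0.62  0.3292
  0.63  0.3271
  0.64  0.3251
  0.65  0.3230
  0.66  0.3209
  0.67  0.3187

σ√T = 0.44 × 1.0000 = 0.4400
ln(S/K) + (r + σ²/2)T = ln(280/250) + (0.045 + 0.44²/2)·1 = 0.1133 + 0.1418 = 0.2551
d₁ = 0.2551 / 0.4400 = 0.5798 ⇒ 0.58
√T = √1 = 1.0000
φ(d₁) = φ(0.58) = 0.3372
vega = S·φ(d₁)·√T = 280·0.3372·1.0000 = 94.4160

94.42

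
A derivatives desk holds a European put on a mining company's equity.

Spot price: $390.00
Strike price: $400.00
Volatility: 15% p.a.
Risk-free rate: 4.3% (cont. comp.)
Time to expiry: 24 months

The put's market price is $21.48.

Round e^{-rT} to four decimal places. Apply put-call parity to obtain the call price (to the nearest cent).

$44.44

exp(−rT) = exp(−0.043·2) = 0.9176
Put-call parity: C − P = S − K·e^(−rT) = 390 − 400·0.9176 = 390 − 367.0400 = 22.9600
C = P + (C − P) = 21.48 + (22.9600) = 44.4400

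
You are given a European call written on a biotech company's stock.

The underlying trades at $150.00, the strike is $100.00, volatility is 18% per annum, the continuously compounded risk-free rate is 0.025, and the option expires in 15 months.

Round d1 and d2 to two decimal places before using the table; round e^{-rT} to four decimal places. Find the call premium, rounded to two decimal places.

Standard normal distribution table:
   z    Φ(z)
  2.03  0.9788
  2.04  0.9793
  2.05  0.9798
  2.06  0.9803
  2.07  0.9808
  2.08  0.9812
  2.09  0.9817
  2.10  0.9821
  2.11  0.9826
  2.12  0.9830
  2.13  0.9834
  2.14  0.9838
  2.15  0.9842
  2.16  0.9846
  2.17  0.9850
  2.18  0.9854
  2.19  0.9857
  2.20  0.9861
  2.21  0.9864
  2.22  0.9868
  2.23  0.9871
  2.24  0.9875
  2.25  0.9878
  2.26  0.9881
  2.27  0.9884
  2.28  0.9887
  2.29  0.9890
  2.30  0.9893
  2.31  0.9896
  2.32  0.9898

T = 1.25;  σ√T = 0.2012
d₁ = [ln(150/100) + (0.025 + 0.18²/2)·1.25] / 0.2012 = [0.4055 + 0.0515] / 0.2012 = 2.2707 which rounds to 2.27
d₂ = d₁ − σ√T = 2.2707 − 0.2012 = 2.0694 which rounds to 2.07
exp(−rT) = exp(−0.025·1.25) = 0.9692
N(d₁) = N(2.27) = 0.9884;  N(d₂) = N(2.07) = 0.9808
C = 150·0.9884 − 100·0.9692·0.9808 = 148.2600 − 95.0591 = 53.2009

$53.20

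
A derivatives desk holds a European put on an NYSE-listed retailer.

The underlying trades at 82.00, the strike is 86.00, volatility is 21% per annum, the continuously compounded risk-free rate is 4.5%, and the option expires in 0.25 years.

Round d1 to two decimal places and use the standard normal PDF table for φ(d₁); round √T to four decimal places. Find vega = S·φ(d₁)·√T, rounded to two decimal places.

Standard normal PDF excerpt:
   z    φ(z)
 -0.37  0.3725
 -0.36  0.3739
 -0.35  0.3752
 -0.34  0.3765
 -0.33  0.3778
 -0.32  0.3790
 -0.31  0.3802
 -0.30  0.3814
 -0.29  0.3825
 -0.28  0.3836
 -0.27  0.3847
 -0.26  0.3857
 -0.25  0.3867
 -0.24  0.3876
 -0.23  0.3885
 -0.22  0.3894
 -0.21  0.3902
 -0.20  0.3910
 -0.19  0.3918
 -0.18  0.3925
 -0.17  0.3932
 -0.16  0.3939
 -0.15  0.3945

σ√T = 0.21 × 0.5000 = 0.1050
d₁ = [ln(82/86) + (0.045 + ½·0.21²)·0.25] / (σ√T) = (-0.0476 + 0.0168) / 0.1050 = -0.2940 ≈ -0.29
√T = √0.25 = 0.5000
φ(d₁) = φ(-0.29) = 0.3825
vega = S·φ(d₁)·√T = 82·0.3825·0.5000 = 15.6825

15.68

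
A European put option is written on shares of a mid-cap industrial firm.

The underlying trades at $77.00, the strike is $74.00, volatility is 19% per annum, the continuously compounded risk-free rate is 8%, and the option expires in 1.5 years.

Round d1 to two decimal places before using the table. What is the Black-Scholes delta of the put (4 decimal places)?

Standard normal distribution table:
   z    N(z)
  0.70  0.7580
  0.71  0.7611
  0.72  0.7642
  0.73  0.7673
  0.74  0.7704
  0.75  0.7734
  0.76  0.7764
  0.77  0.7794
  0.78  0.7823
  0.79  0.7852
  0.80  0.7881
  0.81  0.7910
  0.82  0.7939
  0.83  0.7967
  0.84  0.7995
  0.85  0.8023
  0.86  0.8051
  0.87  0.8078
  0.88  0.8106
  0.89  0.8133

-0.2119

σ√T = 0.19·√1.5 = 0.2327
d₁ = [ln(77/74) + (0.08 + 0.19²/2)·1.5] / 0.2327 = [0.0397 + 0.1471] / 0.2327 = 0.8028 ≈ 0.80
N(d₁) = N(0.80) = 0.7881
Δ_put = N(d₁) − 1 = 0.7881 − 1 = -0.2119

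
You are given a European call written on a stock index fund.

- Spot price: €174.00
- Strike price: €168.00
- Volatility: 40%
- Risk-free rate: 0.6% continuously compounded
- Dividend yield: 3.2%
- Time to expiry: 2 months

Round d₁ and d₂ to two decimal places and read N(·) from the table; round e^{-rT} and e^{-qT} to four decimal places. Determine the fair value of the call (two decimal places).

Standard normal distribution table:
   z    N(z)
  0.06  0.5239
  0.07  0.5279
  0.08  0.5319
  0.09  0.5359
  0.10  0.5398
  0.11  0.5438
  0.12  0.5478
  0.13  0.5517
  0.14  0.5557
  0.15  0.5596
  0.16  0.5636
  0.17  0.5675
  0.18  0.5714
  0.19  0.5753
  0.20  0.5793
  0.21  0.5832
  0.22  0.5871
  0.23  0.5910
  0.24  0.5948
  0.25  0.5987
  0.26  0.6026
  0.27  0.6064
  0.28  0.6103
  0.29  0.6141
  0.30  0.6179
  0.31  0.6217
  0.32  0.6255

€13.69

T = 0.1667;  σ√T = 0.1633
ln(S/K) + (r − q + σ²/2)T = ln(174/168) + (0.006 − 0.032 + 0.4²/2)·0.1667 = 0.0351 + 0.0090 = 0.0441
d₁ = 0.0441 / 0.1633 = 0.2700 → 0.27
d₂ = d₁ − σ√T = 0.2700 − 0.1633 = 0.1067 → 0.11
exp(−qT) = exp(−0.032·0.1667) = 0.9947;  exp(−rT) = exp(−0.006·0.1667) = 0.9990
C = 174·0.9947·N(0.27) − 168·0.9990·N(0.11) = 174·0.9947·0.6064 − 168·0.9990·0.5438 = 104.9544 − 91.2670 = 13.6873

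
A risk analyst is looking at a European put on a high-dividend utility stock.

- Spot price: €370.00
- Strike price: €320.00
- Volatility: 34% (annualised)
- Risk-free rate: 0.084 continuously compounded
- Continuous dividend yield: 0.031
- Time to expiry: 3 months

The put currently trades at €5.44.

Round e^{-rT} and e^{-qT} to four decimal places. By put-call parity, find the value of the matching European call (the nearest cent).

€59.25

e^(−qT) = e^(−0.031·0.25) = 0.9923;  e^(−rT) = e^(−0.084·0.25) = 0.9792
Put-call parity: C − P = S·e^(−qT) − K·e^(−rT) = 370·0.9923 − 320·0.9792 = 367.1510 − 313.3440 = 53.8070
C = P + (C − P) = 5.44 + (53.8070) = 59.2470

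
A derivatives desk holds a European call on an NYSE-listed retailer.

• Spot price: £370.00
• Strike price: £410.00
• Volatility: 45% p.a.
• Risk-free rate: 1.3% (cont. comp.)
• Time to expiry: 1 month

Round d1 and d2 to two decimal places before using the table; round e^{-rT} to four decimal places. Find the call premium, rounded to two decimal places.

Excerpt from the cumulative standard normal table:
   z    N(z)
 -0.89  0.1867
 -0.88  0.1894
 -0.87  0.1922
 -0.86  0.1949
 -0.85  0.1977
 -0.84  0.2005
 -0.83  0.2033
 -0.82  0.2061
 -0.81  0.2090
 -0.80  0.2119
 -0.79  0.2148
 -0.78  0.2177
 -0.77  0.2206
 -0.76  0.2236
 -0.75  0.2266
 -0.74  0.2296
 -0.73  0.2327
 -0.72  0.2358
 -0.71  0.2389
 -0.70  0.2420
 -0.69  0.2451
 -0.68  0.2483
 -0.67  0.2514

£6.28

σ√T = 0.45 × 0.2887 = 0.1299
d₁ = [ln(370/410) + (0.013 + 0.45²/2)·0.08333] / 0.1299 = [-0.1027 + 0.0095] / 0.1299 = -0.7169 ≈ -0.72
d₂ = d₁ − σ√T = -0.7169 − 0.1299 = -0.8468 ≈ -0.85
exp(−rT) = exp(−0.013·0.08333) = 0.9989
C = 370·N(-0.72) − 410·0.9989·N(-0.85) = 370·0.2358 − 410·0.9989·0.1977 = 87.2460 − 80.9678 = 6.2782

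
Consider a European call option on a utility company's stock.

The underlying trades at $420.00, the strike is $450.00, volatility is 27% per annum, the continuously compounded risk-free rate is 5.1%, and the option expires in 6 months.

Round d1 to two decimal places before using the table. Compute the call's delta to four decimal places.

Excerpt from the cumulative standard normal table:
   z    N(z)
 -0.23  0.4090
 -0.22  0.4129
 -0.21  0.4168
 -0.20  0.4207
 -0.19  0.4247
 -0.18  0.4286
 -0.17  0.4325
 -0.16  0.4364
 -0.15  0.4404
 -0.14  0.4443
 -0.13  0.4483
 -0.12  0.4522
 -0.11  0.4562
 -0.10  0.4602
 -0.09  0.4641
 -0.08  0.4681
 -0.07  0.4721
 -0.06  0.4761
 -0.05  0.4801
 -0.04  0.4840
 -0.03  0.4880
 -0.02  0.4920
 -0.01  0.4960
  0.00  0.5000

T = 0.5;  σ√T = 0.1909
d₁ = [ln(420/450) + (0.051 + 0.27²/2)·0.5] / 0.1909 = [-0.0690 + 0.0437] / 0.1909 = -0.1323 which rounds to -0.13
N(d₁) = N(-0.13) = 0.4483
Δ_call = N(d₁) = 0.4483

0.4483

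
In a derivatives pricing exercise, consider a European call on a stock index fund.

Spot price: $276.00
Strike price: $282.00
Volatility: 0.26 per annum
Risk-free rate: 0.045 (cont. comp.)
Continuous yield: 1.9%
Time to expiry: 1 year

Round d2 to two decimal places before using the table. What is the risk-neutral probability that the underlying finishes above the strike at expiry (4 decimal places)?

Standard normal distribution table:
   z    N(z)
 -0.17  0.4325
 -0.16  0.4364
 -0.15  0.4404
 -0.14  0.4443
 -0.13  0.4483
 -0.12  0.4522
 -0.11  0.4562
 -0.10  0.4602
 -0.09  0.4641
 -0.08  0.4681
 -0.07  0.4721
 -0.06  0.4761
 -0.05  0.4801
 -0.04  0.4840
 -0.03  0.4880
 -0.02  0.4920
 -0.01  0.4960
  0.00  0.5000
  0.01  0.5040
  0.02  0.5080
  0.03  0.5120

σ√T = 0.26·√1 = 0.2600
ln(S/K) + (r − q + σ²/2)T = ln(276/282) + (0.045 − 0.019 + 0.26²/2)·1 = -0.0215 + 0.0598 = 0.0383
d₁ = 0.0383 / 0.2600 = 0.1473 ≈ 0.15
d₂ = d₁ − σ√T = 0.1473 − 0.2600 = -0.1127 ≈ -0.11
Pr(exercise) under Q = N(d₂) = 0.4562

0.4562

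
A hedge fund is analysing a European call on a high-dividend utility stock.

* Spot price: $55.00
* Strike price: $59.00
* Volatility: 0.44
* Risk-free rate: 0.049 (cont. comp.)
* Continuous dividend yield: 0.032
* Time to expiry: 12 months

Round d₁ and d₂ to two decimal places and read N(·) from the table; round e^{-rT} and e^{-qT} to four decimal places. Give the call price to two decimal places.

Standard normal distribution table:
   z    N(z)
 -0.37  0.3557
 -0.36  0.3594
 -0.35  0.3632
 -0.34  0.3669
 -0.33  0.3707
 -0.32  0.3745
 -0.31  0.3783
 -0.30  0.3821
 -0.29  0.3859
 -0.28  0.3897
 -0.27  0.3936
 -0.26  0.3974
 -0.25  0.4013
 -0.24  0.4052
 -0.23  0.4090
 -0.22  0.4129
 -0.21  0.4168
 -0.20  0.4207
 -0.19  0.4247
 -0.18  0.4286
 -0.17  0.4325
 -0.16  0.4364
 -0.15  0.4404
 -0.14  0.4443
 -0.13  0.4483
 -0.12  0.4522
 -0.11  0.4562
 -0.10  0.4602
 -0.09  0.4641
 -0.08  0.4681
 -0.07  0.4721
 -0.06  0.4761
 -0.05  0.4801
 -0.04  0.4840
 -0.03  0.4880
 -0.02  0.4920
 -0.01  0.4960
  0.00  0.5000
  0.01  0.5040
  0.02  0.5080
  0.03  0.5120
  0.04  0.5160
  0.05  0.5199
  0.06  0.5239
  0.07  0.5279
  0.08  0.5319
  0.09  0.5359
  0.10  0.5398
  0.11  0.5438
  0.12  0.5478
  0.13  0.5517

$8.14

T = 1;  σ√T = 0.4400
d₁ = [ln(55/59) + (0.049 − 0.032 + 0.44²/2)·1] / 0.4400 = [-0.0702 + 0.1138] / 0.4400 = 0.0991 ≈ 0.10
d₂ = d₁ − σ√T = 0.0991 − 0.4400 = -0.3409 ≈ -0.34
exp(−qT) = exp(−0.032·1) = 0.9685;  exp(−rT) = exp(−0.049·1) = 0.9522
N(d₁) = N(0.10) = 0.5398;  N(d₂) = N(-0.34) = 0.3669
C = 55·0.9685·0.5398 − 59·0.9522·0.3669 = 28.7538 − 20.6124 = 8.1414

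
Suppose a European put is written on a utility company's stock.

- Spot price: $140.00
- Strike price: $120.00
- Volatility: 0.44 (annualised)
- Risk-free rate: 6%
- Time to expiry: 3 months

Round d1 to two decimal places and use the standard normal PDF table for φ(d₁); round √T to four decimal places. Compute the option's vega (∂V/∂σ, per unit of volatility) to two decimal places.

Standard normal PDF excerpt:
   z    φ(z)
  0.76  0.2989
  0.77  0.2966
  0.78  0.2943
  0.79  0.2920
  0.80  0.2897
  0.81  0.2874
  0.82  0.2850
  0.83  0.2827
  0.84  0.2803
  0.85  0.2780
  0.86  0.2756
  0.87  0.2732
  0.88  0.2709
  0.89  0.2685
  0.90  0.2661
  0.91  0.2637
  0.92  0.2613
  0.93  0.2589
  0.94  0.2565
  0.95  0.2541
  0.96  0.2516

18.96

T = 0.25;  σ√T = 0.2200
d₁ = [ln(140/120) + (0.06 + ½·0.44²)·0.25] / (σ√T) = (0.1542 + 0.0392) / 0.2200 = 0.8789 ⇒ 0.88
√T = √0.25 = 0.5000
φ(d₁) = φ(0.88) = 0.2709
vega = S·φ(d₁)·√T = 140·0.2709·0.5000 = 18.9630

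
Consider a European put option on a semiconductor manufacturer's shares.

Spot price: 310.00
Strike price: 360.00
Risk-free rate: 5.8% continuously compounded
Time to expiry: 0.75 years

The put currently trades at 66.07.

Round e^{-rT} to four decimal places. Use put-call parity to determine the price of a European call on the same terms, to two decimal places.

31.41

exp(−rT) = exp(−0.058·0.75) = 0.9574
Put-call parity: C − P = S − K·e^(−rT) = 310 − 360·0.9574 = 310 − 344.6640 = -34.6640
C = P + (C − P) = 66.07 + (-34.6640) = 31.4060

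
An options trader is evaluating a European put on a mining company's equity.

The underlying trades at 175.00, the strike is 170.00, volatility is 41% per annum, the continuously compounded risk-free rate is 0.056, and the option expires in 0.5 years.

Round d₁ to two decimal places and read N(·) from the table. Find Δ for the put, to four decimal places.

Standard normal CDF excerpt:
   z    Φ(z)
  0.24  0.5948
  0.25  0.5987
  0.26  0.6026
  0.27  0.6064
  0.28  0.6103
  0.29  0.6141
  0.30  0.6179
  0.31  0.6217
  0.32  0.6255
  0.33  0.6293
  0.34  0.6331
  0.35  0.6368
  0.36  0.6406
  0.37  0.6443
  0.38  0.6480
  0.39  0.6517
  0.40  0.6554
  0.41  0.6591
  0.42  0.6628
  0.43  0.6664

-0.3669

σ√T = 0.41·√0.5 = 0.2899
d₁ = [ln(175/170) + (0.056 + 0.41²/2)·0.5] / 0.2899 = [0.0290 + 0.0700] / 0.2899 = 0.3415 which rounds to 0.34
N(d₁) = N(0.34) = 0.6331
Δ_put = N(d₁) − 1 = 0.6331 − 1 = -0.3669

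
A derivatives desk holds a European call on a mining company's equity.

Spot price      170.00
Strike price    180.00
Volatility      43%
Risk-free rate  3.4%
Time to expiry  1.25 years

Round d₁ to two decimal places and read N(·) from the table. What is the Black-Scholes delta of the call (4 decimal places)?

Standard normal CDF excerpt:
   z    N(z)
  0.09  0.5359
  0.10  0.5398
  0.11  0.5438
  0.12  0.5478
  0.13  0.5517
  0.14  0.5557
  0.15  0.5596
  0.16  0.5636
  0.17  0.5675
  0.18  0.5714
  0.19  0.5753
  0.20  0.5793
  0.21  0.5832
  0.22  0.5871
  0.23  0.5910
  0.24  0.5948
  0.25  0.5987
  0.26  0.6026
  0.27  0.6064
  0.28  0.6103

σ√T = 0.43 × 1.1180 = 0.4808
ln(S/K) + (r + σ²/2)T = ln(170/180) + (0.034 + 0.43²/2)·1.25 = -0.0572 + 0.1581 = 0.1009
d₁ = 0.1009 / 0.4808 = 0.2099 → 0.21
N(d₁) = N(0.21) = 0.5832
Δ_call = N(d₁) = 0.5832

0.5832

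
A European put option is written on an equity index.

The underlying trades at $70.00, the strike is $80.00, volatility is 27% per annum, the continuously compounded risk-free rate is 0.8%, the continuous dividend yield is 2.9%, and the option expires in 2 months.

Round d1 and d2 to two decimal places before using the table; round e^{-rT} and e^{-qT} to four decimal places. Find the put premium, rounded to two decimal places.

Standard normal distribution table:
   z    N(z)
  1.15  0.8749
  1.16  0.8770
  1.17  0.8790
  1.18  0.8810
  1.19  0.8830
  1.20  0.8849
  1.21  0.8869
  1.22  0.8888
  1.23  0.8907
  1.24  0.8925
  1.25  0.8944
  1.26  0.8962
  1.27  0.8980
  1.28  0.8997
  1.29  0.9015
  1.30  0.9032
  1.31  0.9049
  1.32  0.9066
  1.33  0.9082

T = 0.1667;  σ√T = 0.1102
d₁ = [ln(70/80) + (0.008 − 0.029 + 0.27²/2)·0.1667] / 0.1102 = [-0.1335 + 0.0026] / 0.1102 = -1.1881 which rounds to -1.19
d₂ = d₁ − σ√T = -1.1881 − 0.1102 = -1.2983 which rounds to -1.30
e^(−qT) = e^(−0.029·0.1667) = 0.9952;  e^(−rT) = e^(−0.008·0.1667) = 0.9987
P = 80·0.9987·N(1.30) − 70·0.9952·N(1.19) = 80·0.9987·0.9032 − 70·0.9952·0.8830 = 72.1621 − 61.5133 = 10.6488

$10.65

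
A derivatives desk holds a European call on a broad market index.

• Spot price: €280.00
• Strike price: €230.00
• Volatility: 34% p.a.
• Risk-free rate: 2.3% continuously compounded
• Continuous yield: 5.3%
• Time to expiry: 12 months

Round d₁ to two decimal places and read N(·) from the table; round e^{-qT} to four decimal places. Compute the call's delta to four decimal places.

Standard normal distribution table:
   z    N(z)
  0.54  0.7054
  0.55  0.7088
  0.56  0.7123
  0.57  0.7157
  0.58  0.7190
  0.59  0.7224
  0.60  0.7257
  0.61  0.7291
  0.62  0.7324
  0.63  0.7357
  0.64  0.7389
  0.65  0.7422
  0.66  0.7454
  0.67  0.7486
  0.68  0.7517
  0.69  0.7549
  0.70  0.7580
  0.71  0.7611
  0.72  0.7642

0.7069

σ√T = 0.34 × 1.0000 = 0.3400
d₁ = [ln(280/230) + (0.023 − 0.053 + ½·0.34²)·1] / (σ√T) = (0.1967 + 0.0278) / 0.3400 = 0.6603 → 0.66
N(d₁) = N(0.66) = 0.7454
Δ_call = e^(−qT)·N(d₁) = 0.9484·0.7454 = 0.7069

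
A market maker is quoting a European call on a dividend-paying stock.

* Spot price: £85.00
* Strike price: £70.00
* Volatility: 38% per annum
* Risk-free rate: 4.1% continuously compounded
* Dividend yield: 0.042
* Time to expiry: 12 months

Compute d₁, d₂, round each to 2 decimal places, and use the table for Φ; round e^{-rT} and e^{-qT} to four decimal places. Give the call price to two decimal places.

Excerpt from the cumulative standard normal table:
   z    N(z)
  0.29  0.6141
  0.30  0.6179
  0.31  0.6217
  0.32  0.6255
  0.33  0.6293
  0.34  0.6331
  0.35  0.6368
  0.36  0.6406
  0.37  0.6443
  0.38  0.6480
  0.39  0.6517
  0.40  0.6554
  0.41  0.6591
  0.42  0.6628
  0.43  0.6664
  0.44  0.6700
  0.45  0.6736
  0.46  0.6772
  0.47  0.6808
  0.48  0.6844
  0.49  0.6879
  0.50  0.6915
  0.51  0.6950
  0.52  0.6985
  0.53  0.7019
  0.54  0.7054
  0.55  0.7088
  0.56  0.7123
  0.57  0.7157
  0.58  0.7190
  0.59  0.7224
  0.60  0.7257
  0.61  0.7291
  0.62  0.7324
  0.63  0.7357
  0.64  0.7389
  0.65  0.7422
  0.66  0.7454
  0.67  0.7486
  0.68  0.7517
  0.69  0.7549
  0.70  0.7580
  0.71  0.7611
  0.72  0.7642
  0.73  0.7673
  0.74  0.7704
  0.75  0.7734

£19.76

σ√T = 0.38 × 1.0000 = 0.3800
ln(S/K) + (r − q + σ²/2)T = ln(85/70) + (0.041 − 0.042 + 0.38²/2)·1 = 0.1942 + 0.0712 = 0.2654
d₁ = 0.2654 / 0.3800 = 0.6983 → 0.70
d₂ = d₁ − σ√T = 0.6983 − 0.3800 = 0.3183 → 0.32
e^(−qT) = e^(−0.042·1) = 0.9589;  e^(−rT) = e^(−0.041·1) = 0.9598
N(d₁) = N(0.70) = 0.7580;  N(d₂) = N(0.32) = 0.6255
C = 85·0.9589·0.7580 − 70·0.9598·0.6255 = 61.7819 − 42.0248 = 19.7571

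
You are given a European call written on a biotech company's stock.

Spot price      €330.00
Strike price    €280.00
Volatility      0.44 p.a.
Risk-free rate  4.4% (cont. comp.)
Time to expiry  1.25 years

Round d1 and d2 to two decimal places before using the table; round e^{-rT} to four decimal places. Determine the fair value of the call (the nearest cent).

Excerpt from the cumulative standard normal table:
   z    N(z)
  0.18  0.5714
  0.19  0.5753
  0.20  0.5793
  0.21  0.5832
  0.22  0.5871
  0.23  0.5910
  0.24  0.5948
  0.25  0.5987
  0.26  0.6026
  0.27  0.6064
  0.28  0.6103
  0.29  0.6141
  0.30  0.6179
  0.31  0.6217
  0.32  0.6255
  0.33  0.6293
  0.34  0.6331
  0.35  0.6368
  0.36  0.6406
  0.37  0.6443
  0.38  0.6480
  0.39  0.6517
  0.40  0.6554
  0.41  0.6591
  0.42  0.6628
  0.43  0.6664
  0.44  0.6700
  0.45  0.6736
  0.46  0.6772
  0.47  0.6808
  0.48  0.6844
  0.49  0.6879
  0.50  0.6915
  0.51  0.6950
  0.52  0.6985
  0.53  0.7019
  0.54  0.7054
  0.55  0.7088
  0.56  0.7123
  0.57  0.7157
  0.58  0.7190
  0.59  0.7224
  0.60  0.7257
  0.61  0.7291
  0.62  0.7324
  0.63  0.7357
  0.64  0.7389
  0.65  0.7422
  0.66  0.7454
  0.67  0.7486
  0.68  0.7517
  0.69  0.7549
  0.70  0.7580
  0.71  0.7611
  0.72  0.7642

€95.59

σ√T = 0.44·√1.25 = 0.4919
ln(S/K) + (r + σ²/2)T = ln(330/280) + (0.044 + 0.44²/2)·1.25 = 0.1643 + 0.1760 = 0.3403
d₁ = 0.3403 / 0.4919 = 0.6918 which rounds to 0.69
d₂ = d₁ − σ√T = 0.6918 − 0.4919 = 0.1998 which rounds to 0.20
e^(−rT) = e^(−0.044·1.25) = 0.9465
N(d₁) = N(0.69) = 0.7549;  N(d₂) = N(0.20) = 0.5793
C = 330·0.7549 − 280·0.9465·0.5793 = 249.1170 − 153.5261 = 95.5909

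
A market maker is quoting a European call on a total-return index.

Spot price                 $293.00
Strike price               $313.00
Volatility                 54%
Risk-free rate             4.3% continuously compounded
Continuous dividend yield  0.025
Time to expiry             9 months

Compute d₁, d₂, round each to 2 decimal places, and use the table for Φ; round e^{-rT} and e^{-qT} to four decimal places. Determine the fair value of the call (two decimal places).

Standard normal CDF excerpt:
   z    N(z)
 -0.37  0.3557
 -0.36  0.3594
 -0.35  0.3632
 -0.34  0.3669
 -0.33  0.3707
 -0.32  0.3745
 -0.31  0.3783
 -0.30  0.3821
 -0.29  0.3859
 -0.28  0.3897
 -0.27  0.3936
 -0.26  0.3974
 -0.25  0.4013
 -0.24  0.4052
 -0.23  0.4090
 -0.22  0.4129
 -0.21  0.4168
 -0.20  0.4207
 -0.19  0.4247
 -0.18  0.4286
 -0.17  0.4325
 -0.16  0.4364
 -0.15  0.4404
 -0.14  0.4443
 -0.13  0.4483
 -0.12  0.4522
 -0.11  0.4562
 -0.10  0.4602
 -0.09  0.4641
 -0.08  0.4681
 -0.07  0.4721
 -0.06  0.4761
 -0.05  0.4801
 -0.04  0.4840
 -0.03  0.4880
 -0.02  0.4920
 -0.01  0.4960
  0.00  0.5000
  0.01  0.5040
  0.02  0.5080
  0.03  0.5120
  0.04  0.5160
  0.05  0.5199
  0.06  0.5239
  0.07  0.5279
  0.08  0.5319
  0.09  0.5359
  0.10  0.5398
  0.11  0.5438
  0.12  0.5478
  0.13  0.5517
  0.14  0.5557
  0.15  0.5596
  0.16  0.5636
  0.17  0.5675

σ√T = 0.54 × 0.8660 = 0.4677
d₁ = [ln(293/313) + (0.043 − 0.025 + 0.54²/2)·0.75] / 0.4677 = [-0.0660 + 0.1229] / 0.4677 = 0.1215 → 0.12
d₂ = d₁ − σ√T = 0.1215 − 0.4677 = -0.3462 → -0.35
e^(−qT) = e^(−0.025·0.75) = 0.9814;  e^(−rT) = e^(−0.043·0.75) = 0.9683
N(d₁) = N(0.12) = 0.5478;  N(d₂) = N(-0.35) = 0.3632
C = 293·0.9814·0.5478 − 313·0.9683·0.3632 = 157.5200 − 110.0779 = 47.4421

$47.44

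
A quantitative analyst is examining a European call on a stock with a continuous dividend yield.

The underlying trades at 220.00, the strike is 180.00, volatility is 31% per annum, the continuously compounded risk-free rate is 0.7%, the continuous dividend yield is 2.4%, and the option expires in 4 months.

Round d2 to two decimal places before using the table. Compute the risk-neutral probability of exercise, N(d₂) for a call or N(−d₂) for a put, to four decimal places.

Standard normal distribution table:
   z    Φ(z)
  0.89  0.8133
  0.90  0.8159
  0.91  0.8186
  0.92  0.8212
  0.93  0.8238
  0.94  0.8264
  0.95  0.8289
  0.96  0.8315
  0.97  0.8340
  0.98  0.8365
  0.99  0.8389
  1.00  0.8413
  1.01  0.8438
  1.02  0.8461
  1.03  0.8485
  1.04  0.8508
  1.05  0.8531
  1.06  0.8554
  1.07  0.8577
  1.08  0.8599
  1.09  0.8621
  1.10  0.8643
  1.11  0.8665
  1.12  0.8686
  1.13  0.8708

T = 0.3333;  σ√T = 0.1790
d₁ = [ln(220/180) + (0.007 − 0.024 + 0.31²/2)·0.3333] / 0.1790 = [0.2007 + 0.0103] / 0.1790 = 1.1790 which rounds to 1.18
d₂ = d₁ − σ√T = 1.1790 − 0.1790 = 1.0000 which rounds to 1.00
Pr(exercise) under Q = N(d₂) = 0.8413

0.8413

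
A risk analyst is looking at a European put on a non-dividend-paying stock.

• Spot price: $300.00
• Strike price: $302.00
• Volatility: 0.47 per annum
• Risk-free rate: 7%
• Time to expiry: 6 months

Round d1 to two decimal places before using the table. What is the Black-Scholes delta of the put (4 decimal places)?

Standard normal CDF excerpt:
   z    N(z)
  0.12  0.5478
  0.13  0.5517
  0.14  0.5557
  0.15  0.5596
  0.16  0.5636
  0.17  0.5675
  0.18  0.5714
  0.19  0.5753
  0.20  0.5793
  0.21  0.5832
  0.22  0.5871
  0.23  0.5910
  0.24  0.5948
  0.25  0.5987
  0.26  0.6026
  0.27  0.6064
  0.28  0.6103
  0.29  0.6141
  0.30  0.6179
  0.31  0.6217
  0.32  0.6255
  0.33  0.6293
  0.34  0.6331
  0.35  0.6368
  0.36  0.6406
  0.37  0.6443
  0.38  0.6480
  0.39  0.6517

σ√T = 0.47·√0.5 = 0.3323
ln(S/K) + (r + σ²/2)T = ln(300/302) + (0.07 + 0.47²/2)·0.5 = -0.0066 + 0.0902 = 0.0836
d₁ = 0.0836 / 0.3323 = 0.2515 → 0.25
N(d₁) = N(0.25) = 0.5987
Δ_put = N(d₁) − 1 = 0.5987 − 1 = -0.4013

-0.4013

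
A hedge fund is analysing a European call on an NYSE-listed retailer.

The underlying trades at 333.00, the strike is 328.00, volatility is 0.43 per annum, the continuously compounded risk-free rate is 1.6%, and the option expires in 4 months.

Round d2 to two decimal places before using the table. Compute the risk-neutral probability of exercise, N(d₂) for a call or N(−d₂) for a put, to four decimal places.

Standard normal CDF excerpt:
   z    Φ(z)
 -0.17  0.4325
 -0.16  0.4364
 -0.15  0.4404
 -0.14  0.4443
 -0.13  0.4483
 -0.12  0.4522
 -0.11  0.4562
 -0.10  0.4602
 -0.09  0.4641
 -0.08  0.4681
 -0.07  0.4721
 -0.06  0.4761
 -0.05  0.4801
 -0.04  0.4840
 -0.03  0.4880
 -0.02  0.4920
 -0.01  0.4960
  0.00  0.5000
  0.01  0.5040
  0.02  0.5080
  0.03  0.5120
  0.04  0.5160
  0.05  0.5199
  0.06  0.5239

0.4840

T = 0.3333;  σ√T = 0.2483
d₁ = [ln(333/328) + (0.016 + 0.43²/2)·0.3333] / 0.2483 = [0.0151 + 0.0361] / 0.2483 = 0.2066 which rounds to 0.21
d₂ = d₁ − σ√T = 0.2066 − 0.2483 = -0.0417 which rounds to -0.04
Risk-neutral Pr[S_T > K] = N(d₂) = N(-0.04) = 0.4840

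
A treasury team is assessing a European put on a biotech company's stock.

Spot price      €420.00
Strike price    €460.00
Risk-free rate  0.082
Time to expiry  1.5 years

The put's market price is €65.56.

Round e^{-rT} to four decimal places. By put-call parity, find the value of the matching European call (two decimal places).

e^(−rT) = e^(−0.082·1.5) = 0.8843
Put-call parity: C − P = S − K·e^(−rT) = 420 − 460·0.8843 = 420 − 406.7780 = 13.2220
C = P + (C − P) = 65.56 + (13.2220) = 78.7820

€78.78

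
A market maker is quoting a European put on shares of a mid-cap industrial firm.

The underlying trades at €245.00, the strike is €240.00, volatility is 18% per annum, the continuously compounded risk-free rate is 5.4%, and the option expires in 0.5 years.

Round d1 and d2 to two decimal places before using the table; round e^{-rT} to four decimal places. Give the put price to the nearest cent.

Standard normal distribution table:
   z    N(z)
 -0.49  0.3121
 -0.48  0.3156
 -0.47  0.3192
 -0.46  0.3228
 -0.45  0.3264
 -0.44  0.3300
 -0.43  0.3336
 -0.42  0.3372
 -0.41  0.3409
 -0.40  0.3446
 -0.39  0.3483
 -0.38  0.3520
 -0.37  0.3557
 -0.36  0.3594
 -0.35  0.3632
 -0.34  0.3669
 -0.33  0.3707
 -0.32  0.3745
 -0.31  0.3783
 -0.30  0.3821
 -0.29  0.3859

σ√T = 0.18 × 0.7071 = 0.1273
d₁ = [ln(245/240) + (0.054 + 0.18²/2)·0.5] / 0.1273 = [0.0206 + 0.0351] / 0.1273 = 0.4378 → 0.44
d₂ = d₁ − σ√T = 0.4378 − 0.1273 = 0.3105 → 0.31
e^(−rT) = e^(−0.054·0.5) = 0.9734
N(−d₂) = N(-0.31) = 0.3783;  N(−d₁) = N(-0.44) = 0.3300
P = 240·0.9734·0.3783 − 245·0.3300 = 88.3769 − 80.8500 = 7.5269

€7.53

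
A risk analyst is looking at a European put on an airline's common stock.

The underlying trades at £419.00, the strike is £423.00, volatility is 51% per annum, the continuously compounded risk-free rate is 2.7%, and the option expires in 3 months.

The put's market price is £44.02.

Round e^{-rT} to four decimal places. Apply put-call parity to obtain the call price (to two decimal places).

exp(−rT) = exp(−0.027·0.25) = 0.9933
Put-call parity: C − P = S − K·e^(−rT) = 419 − 423·0.9933 = 419 − 420.1659 = -1.1659
C = P + (C − P) = 44.02 + (-1.1659) = 42.8541

£42.85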